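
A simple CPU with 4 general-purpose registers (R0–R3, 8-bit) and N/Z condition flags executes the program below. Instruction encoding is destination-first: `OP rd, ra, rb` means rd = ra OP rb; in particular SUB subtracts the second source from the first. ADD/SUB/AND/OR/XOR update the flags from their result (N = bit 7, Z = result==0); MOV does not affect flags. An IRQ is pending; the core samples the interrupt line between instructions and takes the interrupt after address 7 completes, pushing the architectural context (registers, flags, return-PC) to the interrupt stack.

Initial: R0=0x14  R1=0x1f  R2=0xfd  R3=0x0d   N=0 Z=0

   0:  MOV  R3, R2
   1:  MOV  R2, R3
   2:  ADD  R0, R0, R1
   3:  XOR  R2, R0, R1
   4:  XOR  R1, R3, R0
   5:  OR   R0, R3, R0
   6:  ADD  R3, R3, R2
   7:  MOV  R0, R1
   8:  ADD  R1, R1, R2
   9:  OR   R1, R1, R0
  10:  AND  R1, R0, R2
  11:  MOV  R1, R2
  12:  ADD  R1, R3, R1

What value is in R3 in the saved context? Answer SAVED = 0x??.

after  0: R0=0x14 R1=0x1f R2=0xfd R3=0xfd  N=0 Z=0
after  1: R0=0x14 R1=0x1f R2=0xfd R3=0xfd  N=0 Z=0
after  2: R0=0x33 R1=0x1f R2=0xfd R3=0xfd  N=0 Z=0
after  3: R0=0x33 R1=0x1f R2=0x2c R3=0xfd  N=0 Z=0
after  4: R0=0x33 R1=0xce R2=0x2c R3=0xfd  N=1 Z=0
after  5: R0=0xff R1=0xce R2=0x2c R3=0xfd  N=1 Z=0
after  6: R0=0xff R1=0xce R2=0x2c R3=0x29  N=0 Z=0
after  7: R0=0xce R1=0xce R2=0x2c R3=0x29  N=0 Z=0
-- IRQ taken; context saved, return-PC = 8 --

SAVED = 0x29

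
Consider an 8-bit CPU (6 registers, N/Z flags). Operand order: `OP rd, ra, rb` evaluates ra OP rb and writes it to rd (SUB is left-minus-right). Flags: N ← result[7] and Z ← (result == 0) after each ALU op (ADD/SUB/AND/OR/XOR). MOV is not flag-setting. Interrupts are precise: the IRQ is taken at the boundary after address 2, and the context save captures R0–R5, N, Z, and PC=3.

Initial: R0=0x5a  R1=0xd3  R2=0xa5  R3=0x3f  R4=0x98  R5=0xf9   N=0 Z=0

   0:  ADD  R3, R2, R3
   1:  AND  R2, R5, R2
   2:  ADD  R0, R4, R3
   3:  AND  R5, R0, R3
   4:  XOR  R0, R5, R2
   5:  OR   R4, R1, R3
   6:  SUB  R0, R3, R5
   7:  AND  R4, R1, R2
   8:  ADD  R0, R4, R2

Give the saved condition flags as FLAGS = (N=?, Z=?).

after  0: R0=0x5a R1=0xd3 R2=0xa5 R3=0xe4 R4=0x98 R5=0xf9  N=1 Z=0
after  1: R0=0x5a R1=0xd3 R2=0xa1 R3=0xe4 R4=0x98 R5=0xf9  N=1 Z=0
after  2: R0=0x7c R1=0xd3 R2=0xa1 R3=0xe4 R4=0x98 R5=0xf9  N=0 Z=0
-- IRQ taken; context saved, return-PC = 3 --

FLAGS = (N=0, Z=0)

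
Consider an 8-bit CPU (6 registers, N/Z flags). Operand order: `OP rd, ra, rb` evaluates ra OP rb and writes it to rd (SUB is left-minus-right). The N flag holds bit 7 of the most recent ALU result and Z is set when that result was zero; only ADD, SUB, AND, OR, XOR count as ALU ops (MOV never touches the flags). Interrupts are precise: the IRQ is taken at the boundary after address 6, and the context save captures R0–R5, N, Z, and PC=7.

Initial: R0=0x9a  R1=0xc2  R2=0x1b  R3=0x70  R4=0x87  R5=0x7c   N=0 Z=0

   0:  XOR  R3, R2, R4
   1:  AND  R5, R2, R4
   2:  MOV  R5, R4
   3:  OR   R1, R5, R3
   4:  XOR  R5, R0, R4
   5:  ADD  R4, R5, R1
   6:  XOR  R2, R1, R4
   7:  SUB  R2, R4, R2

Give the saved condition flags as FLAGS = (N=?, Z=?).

FLAGS = (N=0, Z=0)

after  0: R0=0x9a R1=0xc2 R2=0x1b R3=0x9c R4=0x87 R5=0x7c  N=1 Z=0
after  1: R0=0x9a R1=0xc2 R2=0x1b R3=0x9c R4=0x87 R5=0x03  N=0 Z=0
after  2: R0=0x9a R1=0xc2 R2=0x1b R3=0x9c R4=0x87 R5=0x87  N=0 Z=0
after  3: R0=0x9a R1=0x9f R2=0x1b R3=0x9c R4=0x87 R5=0x87  N=1 Z=0
after  4: R0=0x9a R1=0x9f R2=0x1b R3=0x9c R4=0x87 R5=0x1d  N=0 Z=0
after  5: R0=0x9a R1=0x9f R2=0x1b R3=0x9c R4=0xbc R5=0x1d  N=1 Z=0
after  6: R0=0x9a R1=0x9f R2=0x23 R3=0x9c R4=0xbc R5=0x1d  N=0 Z=0
-- IRQ taken; context saved, return-PC = 7 --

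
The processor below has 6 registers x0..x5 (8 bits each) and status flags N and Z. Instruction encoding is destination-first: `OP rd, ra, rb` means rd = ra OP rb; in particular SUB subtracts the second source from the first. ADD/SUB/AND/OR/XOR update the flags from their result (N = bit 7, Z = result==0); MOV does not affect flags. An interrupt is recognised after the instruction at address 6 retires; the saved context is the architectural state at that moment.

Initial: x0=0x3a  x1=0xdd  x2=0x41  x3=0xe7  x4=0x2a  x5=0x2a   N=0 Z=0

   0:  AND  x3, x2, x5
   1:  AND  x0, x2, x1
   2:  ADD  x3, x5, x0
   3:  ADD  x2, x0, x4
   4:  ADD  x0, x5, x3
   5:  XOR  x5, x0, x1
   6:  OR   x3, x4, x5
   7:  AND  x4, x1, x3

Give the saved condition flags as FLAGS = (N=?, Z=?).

FLAGS = (N=0, Z=0)

after  0: x0=0x3a x1=0xdd x2=0x41 x3=0x00 x4=0x2a x5=0x2a  N=0 Z=1
after  1: x0=0x41 x1=0xdd x2=0x41 x3=0x00 x4=0x2a x5=0x2a  N=0 Z=0
after  2: x0=0x41 x1=0xdd x2=0x41 x3=0x6b x4=0x2a x5=0x2a  N=0 Z=0
after  3: x0=0x41 x1=0xdd x2=0x6b x3=0x6b x4=0x2a x5=0x2a  N=0 Z=0
after  4: x0=0x95 x1=0xdd x2=0x6b x3=0x6b x4=0x2a x5=0x2a  N=1 Z=0
after  5: x0=0x95 x1=0xdd x2=0x6b x3=0x6b x4=0x2a x5=0x48  N=0 Z=0
after  6: x0=0x95 x1=0xdd x2=0x6b x3=0x6a x4=0x2a x5=0x48  N=0 Z=0
-- IRQ taken; context saved, return-PC = 7 --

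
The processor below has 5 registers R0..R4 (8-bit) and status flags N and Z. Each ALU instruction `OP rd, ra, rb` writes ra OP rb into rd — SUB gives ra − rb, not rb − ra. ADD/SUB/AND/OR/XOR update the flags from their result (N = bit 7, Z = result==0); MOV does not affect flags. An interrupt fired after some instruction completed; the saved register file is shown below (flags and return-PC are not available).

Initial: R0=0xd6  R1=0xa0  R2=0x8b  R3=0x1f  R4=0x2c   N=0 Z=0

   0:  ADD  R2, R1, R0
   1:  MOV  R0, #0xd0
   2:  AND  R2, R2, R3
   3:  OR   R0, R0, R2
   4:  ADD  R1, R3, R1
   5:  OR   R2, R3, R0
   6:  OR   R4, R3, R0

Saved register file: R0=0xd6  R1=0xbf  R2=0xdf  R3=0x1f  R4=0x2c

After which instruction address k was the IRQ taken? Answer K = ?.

after  0: R0=0xd6 R1=0xa0 R2=0x76 R3=0x1f R4=0x2c  N=0 Z=0
after  1: R0=0xd0 R1=0xa0 R2=0x76 R3=0x1f R4=0x2c  N=0 Z=0
after  2: R0=0xd0 R1=0xa0 R2=0x16 R3=0x1f R4=0x2c  N=0 Z=0
after  3: R0=0xd6 R1=0xa0 R2=0x16 R3=0x1f R4=0x2c  N=1 Z=0
after  4: R0=0xd6 R1=0xbf R2=0x16 R3=0x1f R4=0x2c  N=1 Z=0
after  5: R0=0xd6 R1=0xbf R2=0xdf R3=0x1f R4=0x2c  N=1 Z=0
-- IRQ taken; context saved, return-PC = 6 --

K = 5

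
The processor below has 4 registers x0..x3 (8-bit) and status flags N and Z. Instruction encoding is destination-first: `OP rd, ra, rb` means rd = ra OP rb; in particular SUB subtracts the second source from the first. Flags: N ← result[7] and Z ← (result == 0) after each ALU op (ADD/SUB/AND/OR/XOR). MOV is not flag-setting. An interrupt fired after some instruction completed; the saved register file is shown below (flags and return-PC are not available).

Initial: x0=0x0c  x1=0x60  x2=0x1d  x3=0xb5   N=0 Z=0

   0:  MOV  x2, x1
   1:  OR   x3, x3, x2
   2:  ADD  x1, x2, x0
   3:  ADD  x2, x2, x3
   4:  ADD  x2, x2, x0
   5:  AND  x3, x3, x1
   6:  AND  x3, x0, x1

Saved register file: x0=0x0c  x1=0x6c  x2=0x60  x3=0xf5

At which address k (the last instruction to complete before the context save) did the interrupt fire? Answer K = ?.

K = 2

after  0: x0=0x0c x1=0x60 x2=0x60 x3=0xb5  N=0 Z=0
after  1: x0=0x0c x1=0x60 x2=0x60 x3=0xf5  N=1 Z=0
after  2: x0=0x0c x1=0x6c x2=0x60 x3=0xf5  N=0 Z=0
-- IRQ taken; context saved, return-PC = 3 --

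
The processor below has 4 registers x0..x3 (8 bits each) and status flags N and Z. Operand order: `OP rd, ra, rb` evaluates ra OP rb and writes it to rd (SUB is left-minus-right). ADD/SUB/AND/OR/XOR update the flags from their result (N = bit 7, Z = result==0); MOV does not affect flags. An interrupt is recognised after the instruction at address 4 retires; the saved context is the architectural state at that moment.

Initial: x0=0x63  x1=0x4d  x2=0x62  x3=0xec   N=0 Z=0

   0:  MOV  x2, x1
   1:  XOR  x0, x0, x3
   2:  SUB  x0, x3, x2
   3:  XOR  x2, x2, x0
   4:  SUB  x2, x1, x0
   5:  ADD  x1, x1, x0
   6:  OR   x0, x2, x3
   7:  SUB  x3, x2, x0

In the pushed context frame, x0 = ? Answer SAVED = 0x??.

after  0: x0=0x63 x1=0x4d x2=0x4d x3=0xec  N=0 Z=0
after  1: x0=0x8f x1=0x4d x2=0x4d x3=0xec  N=1 Z=0
after  2: x0=0x9f x1=0x4d x2=0x4d x3=0xec  N=1 Z=0
after  3: x0=0x9f x1=0x4d x2=0xd2 x3=0xec  N=1 Z=0
after  4: x0=0x9f x1=0x4d x2=0xae x3=0xec  N=1 Z=0
-- IRQ taken; context saved, return-PC = 5 --

SAVED = 0x9f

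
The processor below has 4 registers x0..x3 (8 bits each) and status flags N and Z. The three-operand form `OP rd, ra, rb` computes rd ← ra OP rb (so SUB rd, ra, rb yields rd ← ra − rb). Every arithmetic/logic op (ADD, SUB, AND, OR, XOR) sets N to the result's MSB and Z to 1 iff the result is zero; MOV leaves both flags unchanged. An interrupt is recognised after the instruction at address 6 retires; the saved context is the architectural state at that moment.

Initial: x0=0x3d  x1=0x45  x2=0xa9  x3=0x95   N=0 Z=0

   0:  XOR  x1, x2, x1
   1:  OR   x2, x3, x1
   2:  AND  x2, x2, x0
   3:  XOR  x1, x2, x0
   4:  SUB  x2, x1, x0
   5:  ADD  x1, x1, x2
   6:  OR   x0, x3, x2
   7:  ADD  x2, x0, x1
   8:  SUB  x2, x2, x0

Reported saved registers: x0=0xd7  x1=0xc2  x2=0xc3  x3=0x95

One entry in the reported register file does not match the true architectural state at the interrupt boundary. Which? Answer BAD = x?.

after  0: x0=0x3d x1=0xec x2=0xa9 x3=0x95  N=1 Z=0
after  1: x0=0x3d x1=0xec x2=0xfd x3=0x95  N=1 Z=0
after  2: x0=0x3d x1=0xec x2=0x3d x3=0x95  N=0 Z=0
after  3: x0=0x3d x1=0x00 x2=0x3d x3=0x95  N=0 Z=1
after  4: x0=0x3d x1=0x00 x2=0xc3 x3=0x95  N=1 Z=0
after  5: x0=0x3d x1=0xc3 x2=0xc3 x3=0x95  N=1 Z=0
after  6: x0=0xd7 x1=0xc3 x2=0xc3 x3=0x95  N=1 Z=0
-- IRQ taken; context saved, return-PC = 7 --
mismatch: x1: reported 0xc2 vs actual 0xc3

BAD = x1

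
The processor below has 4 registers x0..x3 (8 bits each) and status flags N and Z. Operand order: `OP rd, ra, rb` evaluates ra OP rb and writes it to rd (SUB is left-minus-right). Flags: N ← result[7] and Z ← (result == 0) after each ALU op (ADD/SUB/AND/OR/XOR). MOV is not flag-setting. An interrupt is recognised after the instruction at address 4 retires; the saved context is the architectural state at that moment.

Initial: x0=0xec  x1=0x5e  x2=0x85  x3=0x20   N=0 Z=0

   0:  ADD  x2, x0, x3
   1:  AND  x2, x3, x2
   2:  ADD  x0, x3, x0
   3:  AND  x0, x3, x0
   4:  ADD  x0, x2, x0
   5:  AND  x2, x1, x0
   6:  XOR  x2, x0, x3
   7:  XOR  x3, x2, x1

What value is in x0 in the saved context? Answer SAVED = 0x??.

after  0: x0=0xec x1=0x5e x2=0x0c x3=0x20  N=0 Z=0
after  1: x0=0xec x1=0x5e x2=0x00 x3=0x20  N=0 Z=1
after  2: x0=0x0c x1=0x5e x2=0x00 x3=0x20  N=0 Z=0
after  3: x0=0x00 x1=0x5e x2=0x00 x3=0x20  N=0 Z=1
after  4: x0=0x00 x1=0x5e x2=0x00 x3=0x20  N=0 Z=1
-- IRQ taken; context saved, return-PC = 5 --

SAVED = 0x00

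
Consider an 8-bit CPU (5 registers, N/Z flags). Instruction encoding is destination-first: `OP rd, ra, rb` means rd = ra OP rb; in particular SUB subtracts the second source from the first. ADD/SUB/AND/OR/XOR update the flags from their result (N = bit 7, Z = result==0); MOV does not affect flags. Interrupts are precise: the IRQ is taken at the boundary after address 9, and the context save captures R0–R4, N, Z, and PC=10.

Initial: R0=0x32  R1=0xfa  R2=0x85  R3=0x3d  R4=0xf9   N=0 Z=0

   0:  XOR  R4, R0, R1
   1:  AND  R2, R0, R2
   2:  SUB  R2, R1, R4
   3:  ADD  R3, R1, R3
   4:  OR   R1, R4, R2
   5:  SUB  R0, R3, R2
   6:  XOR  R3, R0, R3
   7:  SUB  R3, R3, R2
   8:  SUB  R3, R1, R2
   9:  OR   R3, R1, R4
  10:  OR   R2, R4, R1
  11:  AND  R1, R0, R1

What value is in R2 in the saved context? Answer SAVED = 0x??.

after  0: R0=0x32 R1=0xfa R2=0x85 R3=0x3d R4=0xc8  N=1 Z=0
after  1: R0=0x32 R1=0xfa R2=0x00 R3=0x3d R4=0xc8  N=0 Z=1
after  2: R0=0x32 R1=0xfa R2=0x32 R3=0x3d R4=0xc8  N=0 Z=0
after  3: R0=0x32 R1=0xfa R2=0x32 R3=0x37 R4=0xc8  N=0 Z=0
after  4: R0=0x32 R1=0xfa R2=0x32 R3=0x37 R4=0xc8  N=1 Z=0
after  5: R0=0x05 R1=0xfa R2=0x32 R3=0x37 R4=0xc8  N=0 Z=0
after  6: R0=0x05 R1=0xfa R2=0x32 R3=0x32 R4=0xc8  N=0 Z=0
after  7: R0=0x05 R1=0xfa R2=0x32 R3=0x00 R4=0xc8  N=0 Z=1
after  8: R0=0x05 R1=0xfa R2=0x32 R3=0xc8 R4=0xc8  N=1 Z=0
after  9: R0=0x05 R1=0xfa R2=0x32 R3=0xfa R4=0xc8  N=1 Z=0
-- IRQ taken; context saved, return-PC = 10 --

SAVED = 0x32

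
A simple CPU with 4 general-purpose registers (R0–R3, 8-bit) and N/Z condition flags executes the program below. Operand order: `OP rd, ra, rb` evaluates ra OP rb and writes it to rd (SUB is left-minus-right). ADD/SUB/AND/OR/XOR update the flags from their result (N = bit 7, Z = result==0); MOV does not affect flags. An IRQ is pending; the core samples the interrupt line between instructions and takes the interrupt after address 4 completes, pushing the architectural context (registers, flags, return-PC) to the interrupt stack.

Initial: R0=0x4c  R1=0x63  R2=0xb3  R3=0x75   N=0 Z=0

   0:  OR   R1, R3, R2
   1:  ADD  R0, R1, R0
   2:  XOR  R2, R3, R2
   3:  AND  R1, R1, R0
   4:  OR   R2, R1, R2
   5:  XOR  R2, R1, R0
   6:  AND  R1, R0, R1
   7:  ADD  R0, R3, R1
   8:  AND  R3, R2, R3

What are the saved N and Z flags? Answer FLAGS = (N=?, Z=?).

after  0: R0=0x4c R1=0xf7 R2=0xb3 R3=0x75  N=1 Z=0
after  1: R0=0x43 R1=0xf7 R2=0xb3 R3=0x75  N=0 Z=0
after  2: R0=0x43 R1=0xf7 R2=0xc6 R3=0x75  N=1 Z=0
after  3: R0=0x43 R1=0x43 R2=0xc6 R3=0x75  N=0 Z=0
after  4: R0=0x43 R1=0x43 R2=0xc7 R3=0x75  N=1 Z=0
-- IRQ taken; context saved, return-PC = 5 --

FLAGS = (N=1, Z=0)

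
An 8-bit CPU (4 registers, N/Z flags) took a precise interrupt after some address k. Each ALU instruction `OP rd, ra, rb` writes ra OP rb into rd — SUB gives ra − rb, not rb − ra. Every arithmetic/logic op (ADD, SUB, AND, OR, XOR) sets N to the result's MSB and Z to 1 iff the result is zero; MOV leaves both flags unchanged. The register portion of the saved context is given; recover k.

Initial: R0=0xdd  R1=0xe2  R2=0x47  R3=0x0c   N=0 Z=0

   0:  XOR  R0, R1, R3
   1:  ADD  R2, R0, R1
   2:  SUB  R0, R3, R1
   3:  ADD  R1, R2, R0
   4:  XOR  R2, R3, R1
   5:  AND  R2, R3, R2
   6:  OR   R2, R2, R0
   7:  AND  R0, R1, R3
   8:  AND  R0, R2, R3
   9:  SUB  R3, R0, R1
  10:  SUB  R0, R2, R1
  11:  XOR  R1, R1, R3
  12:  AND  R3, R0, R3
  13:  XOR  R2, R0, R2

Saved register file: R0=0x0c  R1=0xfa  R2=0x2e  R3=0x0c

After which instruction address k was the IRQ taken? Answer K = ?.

K = 8

after  0: R0=0xee R1=0xe2 R2=0x47 R3=0x0c  N=1 Z=0
after  1: R0=0xee R1=0xe2 R2=0xd0 R3=0x0c  N=1 Z=0
after  2: R0=0x2a R1=0xe2 R2=0xd0 R3=0x0c  N=0 Z=0
after  3: R0=0x2a R1=0xfa R2=0xd0 R3=0x0c  N=1 Z=0
after  4: R0=0x2a R1=0xfa R2=0xf6 R3=0x0c  N=1 Z=0
after  5: R0=0x2a R1=0xfa R2=0x04 R3=0x0c  N=0 Z=0
after  6: R0=0x2a R1=0xfa R2=0x2e R3=0x0c  N=0 Z=0
after  7: R0=0x08 R1=0xfa R2=0x2e R3=0x0c  N=0 Z=0
after  8: R0=0x0c R1=0xfa R2=0x2e R3=0x0c  N=0 Z=0
-- IRQ taken; context saved, return-PC = 9 --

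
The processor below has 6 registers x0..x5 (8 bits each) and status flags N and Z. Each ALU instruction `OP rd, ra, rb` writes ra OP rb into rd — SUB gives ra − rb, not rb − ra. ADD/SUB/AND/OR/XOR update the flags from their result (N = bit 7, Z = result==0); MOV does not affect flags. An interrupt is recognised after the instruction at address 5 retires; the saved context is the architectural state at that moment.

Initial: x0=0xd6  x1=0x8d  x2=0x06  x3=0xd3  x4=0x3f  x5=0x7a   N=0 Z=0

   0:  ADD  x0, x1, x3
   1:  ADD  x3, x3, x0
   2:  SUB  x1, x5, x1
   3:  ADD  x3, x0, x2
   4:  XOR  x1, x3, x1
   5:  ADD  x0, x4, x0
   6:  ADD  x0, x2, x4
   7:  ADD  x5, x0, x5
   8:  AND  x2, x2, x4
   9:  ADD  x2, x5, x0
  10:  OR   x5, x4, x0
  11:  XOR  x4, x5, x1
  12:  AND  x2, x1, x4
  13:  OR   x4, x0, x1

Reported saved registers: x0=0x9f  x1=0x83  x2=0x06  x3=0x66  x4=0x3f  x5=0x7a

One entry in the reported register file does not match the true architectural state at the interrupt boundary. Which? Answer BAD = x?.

BAD = x1

after  0: x0=0x60 x1=0x8d x2=0x06 x3=0xd3 x4=0x3f x5=0x7a  N=0 Z=0
after  1: x0=0x60 x1=0x8d x2=0x06 x3=0x33 x4=0x3f x5=0x7a  N=0 Z=0
after  2: x0=0x60 x1=0xed x2=0x06 x3=0x33 x4=0x3f x5=0x7a  N=1 Z=0
after  3: x0=0x60 x1=0xed x2=0x06 x3=0x66 x4=0x3f x5=0x7a  N=0 Z=0
after  4: x0=0x60 x1=0x8b x2=0x06 x3=0x66 x4=0x3f x5=0x7a  N=1 Z=0
after  5: x0=0x9f x1=0x8b x2=0x06 x3=0x66 x4=0x3f x5=0x7a  N=1 Z=0
-- IRQ taken; context saved, return-PC = 6 --
mismatch: x1: reported 0x83 vs actual 0x8b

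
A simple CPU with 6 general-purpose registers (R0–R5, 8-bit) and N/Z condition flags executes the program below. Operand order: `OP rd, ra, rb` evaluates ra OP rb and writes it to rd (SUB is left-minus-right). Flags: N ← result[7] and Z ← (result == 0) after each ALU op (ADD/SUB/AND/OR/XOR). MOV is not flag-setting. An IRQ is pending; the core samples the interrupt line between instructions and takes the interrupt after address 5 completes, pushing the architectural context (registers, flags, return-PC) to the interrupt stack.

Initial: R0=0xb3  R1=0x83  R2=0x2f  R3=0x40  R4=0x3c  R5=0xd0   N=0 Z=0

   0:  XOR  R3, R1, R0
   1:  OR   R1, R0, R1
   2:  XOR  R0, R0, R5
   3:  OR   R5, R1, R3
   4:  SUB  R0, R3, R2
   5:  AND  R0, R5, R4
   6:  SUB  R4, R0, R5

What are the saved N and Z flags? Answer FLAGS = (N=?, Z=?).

FLAGS = (N=0, Z=0)

after  0: R0=0xb3 R1=0x83 R2=0x2f R3=0x30 R4=0x3c R5=0xd0  N=0 Z=0
after  1: R0=0xb3 R1=0xb3 R2=0x2f R3=0x30 R4=0x3c R5=0xd0  N=1 Z=0
after  2: R0=0x63 R1=0xb3 R2=0x2f R3=0x30 R4=0x3c R5=0xd0  N=0 Z=0
after  3: R0=0x63 R1=0xb3 R2=0x2f R3=0x30 R4=0x3c R5=0xb3  N=1 Z=0
after  4: R0=0x01 R1=0xb3 R2=0x2f R3=0x30 R4=0x3c R5=0xb3  N=0 Z=0
after  5: R0=0x30 R1=0xb3 R2=0x2f R3=0x30 R4=0x3c R5=0xb3  N=0 Z=0
-- IRQ taken; context saved, return-PC = 6 --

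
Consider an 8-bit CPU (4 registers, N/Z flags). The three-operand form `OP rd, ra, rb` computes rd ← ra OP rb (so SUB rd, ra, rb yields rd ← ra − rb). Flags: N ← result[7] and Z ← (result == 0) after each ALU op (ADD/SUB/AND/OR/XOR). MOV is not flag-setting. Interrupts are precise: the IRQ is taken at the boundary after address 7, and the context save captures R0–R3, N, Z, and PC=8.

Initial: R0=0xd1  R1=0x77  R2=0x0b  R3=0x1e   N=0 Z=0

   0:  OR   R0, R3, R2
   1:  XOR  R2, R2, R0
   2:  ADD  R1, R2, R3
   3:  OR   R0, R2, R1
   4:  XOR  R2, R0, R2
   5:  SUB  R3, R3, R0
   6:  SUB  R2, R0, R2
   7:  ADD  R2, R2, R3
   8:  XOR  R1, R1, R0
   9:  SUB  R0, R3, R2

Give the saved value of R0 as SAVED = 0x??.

after  0: R0=0x1f R1=0x77 R2=0x0b R3=0x1e  N=0 Z=0
after  1: R0=0x1f R1=0x77 R2=0x14 R3=0x1e  N=0 Z=0
after  2: R0=0x1f R1=0x32 R2=0x14 R3=0x1e  N=0 Z=0
after  3: R0=0x36 R1=0x32 R2=0x14 R3=0x1e  N=0 Z=0
after  4: R0=0x36 R1=0x32 R2=0x22 R3=0x1e  N=0 Z=0
after  5: R0=0x36 R1=0x32 R2=0x22 R3=0xe8  N=1 Z=0
after  6: R0=0x36 R1=0x32 R2=0x14 R3=0xe8  N=0 Z=0
after  7: R0=0x36 R1=0x32 R2=0xfc R3=0xe8  N=1 Z=0
-- IRQ taken; context saved, return-PC = 8 --

SAVED = 0x36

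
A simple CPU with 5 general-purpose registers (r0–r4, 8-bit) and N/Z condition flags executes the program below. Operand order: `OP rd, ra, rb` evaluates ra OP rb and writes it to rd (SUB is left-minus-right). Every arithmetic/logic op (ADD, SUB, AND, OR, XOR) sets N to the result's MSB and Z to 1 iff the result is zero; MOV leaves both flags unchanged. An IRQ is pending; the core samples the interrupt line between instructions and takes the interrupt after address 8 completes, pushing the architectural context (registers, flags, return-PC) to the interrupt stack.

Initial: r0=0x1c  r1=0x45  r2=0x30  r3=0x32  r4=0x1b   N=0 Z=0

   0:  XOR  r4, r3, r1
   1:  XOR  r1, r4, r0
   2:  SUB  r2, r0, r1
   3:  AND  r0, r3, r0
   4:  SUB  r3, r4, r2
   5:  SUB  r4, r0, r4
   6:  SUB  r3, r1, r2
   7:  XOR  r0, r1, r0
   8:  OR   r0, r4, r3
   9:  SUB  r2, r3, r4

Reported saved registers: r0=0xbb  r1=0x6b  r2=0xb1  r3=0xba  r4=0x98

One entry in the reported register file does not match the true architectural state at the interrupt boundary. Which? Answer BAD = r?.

after  0: r0=0x1c r1=0x45 r2=0x30 r3=0x32 r4=0x77  N=0 Z=0
after  1: r0=0x1c r1=0x6b r2=0x30 r3=0x32 r4=0x77  N=0 Z=0
after  2: r0=0x1c r1=0x6b r2=0xb1 r3=0x32 r4=0x77  N=1 Z=0
after  3: r0=0x10 r1=0x6b r2=0xb1 r3=0x32 r4=0x77  N=0 Z=0
after  4: r0=0x10 r1=0x6b r2=0xb1 r3=0xc6 r4=0x77  N=1 Z=0
after  5: r0=0x10 r1=0x6b r2=0xb1 r3=0xc6 r4=0x99  N=1 Z=0
after  6: r0=0x10 r1=0x6b r2=0xb1 r3=0xba r4=0x99  N=1 Z=0
after  7: r0=0x7b r1=0x6b r2=0xb1 r3=0xba r4=0x99  N=0 Z=0
after  8: r0=0xbb r1=0x6b r2=0xb1 r3=0xba r4=0x99  N=1 Z=0
-- IRQ taken; context saved, return-PC = 9 --
mismatch: r4: reported 0x98 vs actual 0x99

BAD = r4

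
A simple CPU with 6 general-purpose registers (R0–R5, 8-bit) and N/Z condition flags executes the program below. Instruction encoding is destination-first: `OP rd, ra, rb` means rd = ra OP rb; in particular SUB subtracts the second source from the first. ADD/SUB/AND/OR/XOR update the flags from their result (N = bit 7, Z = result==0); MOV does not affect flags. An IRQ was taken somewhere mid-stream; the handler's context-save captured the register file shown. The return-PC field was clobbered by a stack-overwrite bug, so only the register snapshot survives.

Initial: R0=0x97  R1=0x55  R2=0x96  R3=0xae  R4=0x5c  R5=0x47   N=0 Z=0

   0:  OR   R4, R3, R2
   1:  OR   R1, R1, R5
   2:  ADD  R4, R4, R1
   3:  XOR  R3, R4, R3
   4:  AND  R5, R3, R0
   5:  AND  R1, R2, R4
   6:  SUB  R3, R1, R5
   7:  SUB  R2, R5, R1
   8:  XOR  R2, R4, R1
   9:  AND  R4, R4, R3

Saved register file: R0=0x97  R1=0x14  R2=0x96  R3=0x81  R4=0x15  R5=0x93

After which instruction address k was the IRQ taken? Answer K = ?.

after  0: R0=0x97 R1=0x55 R2=0x96 R3=0xae R4=0xbe R5=0x47  N=1 Z=0
after  1: R0=0x97 R1=0x57 R2=0x96 R3=0xae R4=0xbe R5=0x47  N=0 Z=0
after  2: R0=0x97 R1=0x57 R2=0x96 R3=0xae R4=0x15 R5=0x47  N=0 Z=0
after  3: R0=0x97 R1=0x57 R2=0x96 R3=0xbb R4=0x15 R5=0x47  N=1 Z=0
after  4: R0=0x97 R1=0x57 R2=0x96 R3=0xbb R4=0x15 R5=0x93  N=1 Z=0
after  5: R0=0x97 R1=0x14 R2=0x96 R3=0xbb R4=0x15 R5=0x93  N=0 Z=0
after  6: R0=0x97 R1=0x14 R2=0x96 R3=0x81 R4=0x15 R5=0x93  N=1 Z=0
-- IRQ taken; context saved, return-PC = 7 --

K = 6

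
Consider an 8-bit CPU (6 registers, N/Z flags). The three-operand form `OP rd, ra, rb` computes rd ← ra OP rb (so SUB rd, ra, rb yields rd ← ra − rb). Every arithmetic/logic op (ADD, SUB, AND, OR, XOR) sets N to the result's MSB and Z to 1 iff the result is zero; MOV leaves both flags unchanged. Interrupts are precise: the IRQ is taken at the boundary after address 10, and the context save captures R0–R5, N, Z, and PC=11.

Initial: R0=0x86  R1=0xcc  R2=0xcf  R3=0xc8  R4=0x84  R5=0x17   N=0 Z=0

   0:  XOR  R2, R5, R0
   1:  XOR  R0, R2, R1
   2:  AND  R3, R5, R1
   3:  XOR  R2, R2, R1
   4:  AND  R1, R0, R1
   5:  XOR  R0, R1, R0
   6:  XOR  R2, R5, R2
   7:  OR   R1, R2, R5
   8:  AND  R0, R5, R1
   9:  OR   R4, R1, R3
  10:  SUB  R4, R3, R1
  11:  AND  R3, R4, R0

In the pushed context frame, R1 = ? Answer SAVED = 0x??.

after  0: R0=0x86 R1=0xcc R2=0x91 R3=0xc8 R4=0x84 R5=0x17  N=1 Z=0
after  1: R0=0x5d R1=0xcc R2=0x91 R3=0xc8 R4=0x84 R5=0x17  N=0 Z=0
after  2: R0=0x5d R1=0xcc R2=0x91 R3=0x04 R4=0x84 R5=0x17  N=0 Z=0
after  3: R0=0x5d R1=0xcc R2=0x5d R3=0x04 R4=0x84 R5=0x17  N=0 Z=0
after  4: R0=0x5d R1=0x4c R2=0x5d R3=0x04 R4=0x84 R5=0x17  N=0 Z=0
after  5: R0=0x11 R1=0x4c R2=0x5d R3=0x04 R4=0x84 R5=0x17  N=0 Z=0
after  6: R0=0x11 R1=0x4c R2=0x4a R3=0x04 R4=0x84 R5=0x17  N=0 Z=0
after  7: R0=0x11 R1=0x5f R2=0x4a R3=0x04 R4=0x84 R5=0x17  N=0 Z=0
after  8: R0=0x17 R1=0x5f R2=0x4a R3=0x04 R4=0x84 R5=0x17  N=0 Z=0
after  9: R0=0x17 R1=0x5f R2=0x4a R3=0x04 R4=0x5f R5=0x17  N=0 Z=0
after 10: R0=0x17 R1=0x5f R2=0x4a R3=0x04 R4=0xa5 R5=0x17  N=1 Z=0
-- IRQ taken; context saved, return-PC = 11 --

SAVED = 0x5f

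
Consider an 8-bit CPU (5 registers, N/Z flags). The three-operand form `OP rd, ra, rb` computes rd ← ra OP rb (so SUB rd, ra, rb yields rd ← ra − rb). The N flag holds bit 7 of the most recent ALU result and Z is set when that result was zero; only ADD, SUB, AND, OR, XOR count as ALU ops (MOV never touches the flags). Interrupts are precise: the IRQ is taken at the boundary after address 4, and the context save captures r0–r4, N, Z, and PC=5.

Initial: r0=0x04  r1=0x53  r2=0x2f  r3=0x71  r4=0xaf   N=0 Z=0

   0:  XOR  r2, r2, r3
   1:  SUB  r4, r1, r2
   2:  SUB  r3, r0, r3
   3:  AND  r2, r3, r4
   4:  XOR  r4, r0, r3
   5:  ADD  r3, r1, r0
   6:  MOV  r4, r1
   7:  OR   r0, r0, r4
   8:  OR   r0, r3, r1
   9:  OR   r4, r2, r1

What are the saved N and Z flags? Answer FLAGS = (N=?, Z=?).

after  0: r0=0x04 r1=0x53 r2=0x5e r3=0x71 r4=0xaf  N=0 Z=0
after  1: r0=0x04 r1=0x53 r2=0x5e r3=0x71 r4=0xf5  N=1 Z=0
after  2: r0=0x04 r1=0x53 r2=0x5e r3=0x93 r4=0xf5  N=1 Z=0
after  3: r0=0x04 r1=0x53 r2=0x91 r3=0x93 r4=0xf5  N=1 Z=0
after  4: r0=0x04 r1=0x53 r2=0x91 r3=0x93 r4=0x97  N=1 Z=0
-- IRQ taken; context saved, return-PC = 5 --

FLAGS = (N=1, Z=0)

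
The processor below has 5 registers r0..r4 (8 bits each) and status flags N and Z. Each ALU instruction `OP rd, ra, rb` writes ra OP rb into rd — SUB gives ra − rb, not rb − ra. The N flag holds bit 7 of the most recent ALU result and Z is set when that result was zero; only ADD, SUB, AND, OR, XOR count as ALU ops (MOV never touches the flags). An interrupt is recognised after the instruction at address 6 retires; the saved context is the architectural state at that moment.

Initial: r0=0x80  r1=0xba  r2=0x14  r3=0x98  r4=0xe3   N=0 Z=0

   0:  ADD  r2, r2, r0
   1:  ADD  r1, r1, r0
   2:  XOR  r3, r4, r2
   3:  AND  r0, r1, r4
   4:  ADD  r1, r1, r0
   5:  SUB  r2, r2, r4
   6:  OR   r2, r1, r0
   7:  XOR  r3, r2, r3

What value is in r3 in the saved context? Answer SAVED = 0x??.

SAVED = 0x77

after  0: r0=0x80 r1=0xba r2=0x94 r3=0x98 r4=0xe3  N=1 Z=0
after  1: r0=0x80 r1=0x3a r2=0x94 r3=0x98 r4=0xe3  N=0 Z=0
after  2: r0=0x80 r1=0x3a r2=0x94 r3=0x77 r4=0xe3  N=0 Z=0
after  3: r0=0x22 r1=0x3a r2=0x94 r3=0x77 r4=0xe3  N=0 Z=0
after  4: r0=0x22 r1=0x5c r2=0x94 r3=0x77 r4=0xe3  N=0 Z=0
after  5: r0=0x22 r1=0x5c r2=0xb1 r3=0x77 r4=0xe3  N=1 Z=0
after  6: r0=0x22 r1=0x5c r2=0x7e r3=0x77 r4=0xe3  N=0 Z=0
-- IRQ taken; context saved, return-PC = 7 --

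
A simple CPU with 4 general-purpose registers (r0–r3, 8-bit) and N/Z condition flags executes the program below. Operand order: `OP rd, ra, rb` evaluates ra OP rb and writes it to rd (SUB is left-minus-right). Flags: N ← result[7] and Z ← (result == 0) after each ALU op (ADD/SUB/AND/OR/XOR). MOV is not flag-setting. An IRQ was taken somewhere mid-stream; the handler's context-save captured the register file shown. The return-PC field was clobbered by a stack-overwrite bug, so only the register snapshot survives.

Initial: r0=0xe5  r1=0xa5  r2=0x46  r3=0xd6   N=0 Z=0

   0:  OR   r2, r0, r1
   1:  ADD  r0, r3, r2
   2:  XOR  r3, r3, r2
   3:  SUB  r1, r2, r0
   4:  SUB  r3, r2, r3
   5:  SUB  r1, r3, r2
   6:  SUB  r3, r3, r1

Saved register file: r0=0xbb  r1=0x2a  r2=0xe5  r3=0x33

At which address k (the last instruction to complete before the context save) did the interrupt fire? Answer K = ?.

after  0: r0=0xe5 r1=0xa5 r2=0xe5 r3=0xd6  N=1 Z=0
after  1: r0=0xbb r1=0xa5 r2=0xe5 r3=0xd6  N=1 Z=0
after  2: r0=0xbb r1=0xa5 r2=0xe5 r3=0x33  N=0 Z=0
after  3: r0=0xbb r1=0x2a r2=0xe5 r3=0x33  N=0 Z=0
-- IRQ taken; context saved, return-PC = 4 --

K = 3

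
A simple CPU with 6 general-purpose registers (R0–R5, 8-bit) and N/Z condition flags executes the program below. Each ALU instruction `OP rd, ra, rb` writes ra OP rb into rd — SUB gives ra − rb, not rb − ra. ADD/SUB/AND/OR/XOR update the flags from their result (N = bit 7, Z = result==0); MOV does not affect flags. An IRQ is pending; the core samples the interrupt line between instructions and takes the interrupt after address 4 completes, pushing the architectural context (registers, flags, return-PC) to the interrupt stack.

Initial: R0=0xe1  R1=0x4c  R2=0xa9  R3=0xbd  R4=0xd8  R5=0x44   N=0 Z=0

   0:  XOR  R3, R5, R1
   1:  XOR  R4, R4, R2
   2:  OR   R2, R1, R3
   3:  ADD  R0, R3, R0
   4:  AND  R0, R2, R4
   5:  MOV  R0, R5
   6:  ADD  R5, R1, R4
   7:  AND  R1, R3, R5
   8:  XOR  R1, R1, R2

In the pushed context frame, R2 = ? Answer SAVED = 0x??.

after  0: R0=0xe1 R1=0x4c R2=0xa9 R3=0x08 R4=0xd8 R5=0x44  N=0 Z=0
after  1: R0=0xe1 R1=0x4c R2=0xa9 R3=0x08 R4=0x71 R5=0x44  N=0 Z=0
after  2: R0=0xe1 R1=0x4c R2=0x4c R3=0x08 R4=0x71 R5=0x44  N=0 Z=0
after  3: R0=0xe9 R1=0x4c R2=0x4c R3=0x08 R4=0x71 R5=0x44  N=1 Z=0
after  4: R0=0x40 R1=0x4c R2=0x4c R3=0x08 R4=0x71 R5=0x44  N=0 Z=0
-- IRQ taken; context saved, return-PC = 5 --

SAVED = 0x4c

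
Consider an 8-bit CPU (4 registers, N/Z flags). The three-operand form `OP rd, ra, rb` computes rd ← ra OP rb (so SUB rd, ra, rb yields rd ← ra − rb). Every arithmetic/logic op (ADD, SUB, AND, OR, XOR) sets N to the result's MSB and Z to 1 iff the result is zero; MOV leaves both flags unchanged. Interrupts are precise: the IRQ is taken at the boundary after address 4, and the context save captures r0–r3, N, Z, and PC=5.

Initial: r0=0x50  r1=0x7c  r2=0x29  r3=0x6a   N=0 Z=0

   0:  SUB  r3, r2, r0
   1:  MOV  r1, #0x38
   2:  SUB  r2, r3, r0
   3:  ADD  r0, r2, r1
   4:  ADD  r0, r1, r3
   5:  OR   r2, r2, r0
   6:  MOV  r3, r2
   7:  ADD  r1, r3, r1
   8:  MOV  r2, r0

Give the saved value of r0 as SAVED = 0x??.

SAVED = 0x11

after  0: r0=0x50 r1=0x7c r2=0x29 r3=0xd9  N=1 Z=0
after  1: r0=0x50 r1=0x38 r2=0x29 r3=0xd9  N=1 Z=0
after  2: r0=0x50 r1=0x38 r2=0x89 r3=0xd9  N=1 Z=0
after  3: r0=0xc1 r1=0x38 r2=0x89 r3=0xd9  N=1 Z=0
after  4: r0=0x11 r1=0x38 r2=0x89 r3=0xd9  N=0 Z=0
-- IRQ taken; context saved, return-PC = 5 --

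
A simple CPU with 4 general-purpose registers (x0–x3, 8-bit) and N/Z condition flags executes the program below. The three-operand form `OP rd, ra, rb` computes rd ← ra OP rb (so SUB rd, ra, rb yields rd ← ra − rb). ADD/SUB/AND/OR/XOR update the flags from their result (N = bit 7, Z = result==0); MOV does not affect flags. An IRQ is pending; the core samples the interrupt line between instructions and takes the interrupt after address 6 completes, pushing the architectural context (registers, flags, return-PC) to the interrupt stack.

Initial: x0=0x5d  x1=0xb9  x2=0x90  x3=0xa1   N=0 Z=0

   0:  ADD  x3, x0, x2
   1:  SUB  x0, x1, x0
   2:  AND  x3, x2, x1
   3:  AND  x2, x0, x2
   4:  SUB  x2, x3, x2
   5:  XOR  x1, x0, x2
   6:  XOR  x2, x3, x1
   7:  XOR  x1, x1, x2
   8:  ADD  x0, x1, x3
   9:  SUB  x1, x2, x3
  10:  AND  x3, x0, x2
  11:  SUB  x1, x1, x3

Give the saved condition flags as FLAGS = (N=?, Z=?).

after  0: x0=0x5d x1=0xb9 x2=0x90 x3=0xed  N=1 Z=0
after  1: x0=0x5c x1=0xb9 x2=0x90 x3=0xed  N=0 Z=0
after  2: x0=0x5c x1=0xb9 x2=0x90 x3=0x90  N=1 Z=0
after  3: x0=0x5c x1=0xb9 x2=0x10 x3=0x90  N=0 Z=0
after  4: x0=0x5c x1=0xb9 x2=0x80 x3=0x90  N=1 Z=0
after  5: x0=0x5c x1=0xdc x2=0x80 x3=0x90  N=1 Z=0
after  6: x0=0x5c x1=0xdc x2=0x4c x3=0x90  N=0 Z=0
-- IRQ taken; context saved, return-PC = 7 --

FLAGS = (N=0, Z=0)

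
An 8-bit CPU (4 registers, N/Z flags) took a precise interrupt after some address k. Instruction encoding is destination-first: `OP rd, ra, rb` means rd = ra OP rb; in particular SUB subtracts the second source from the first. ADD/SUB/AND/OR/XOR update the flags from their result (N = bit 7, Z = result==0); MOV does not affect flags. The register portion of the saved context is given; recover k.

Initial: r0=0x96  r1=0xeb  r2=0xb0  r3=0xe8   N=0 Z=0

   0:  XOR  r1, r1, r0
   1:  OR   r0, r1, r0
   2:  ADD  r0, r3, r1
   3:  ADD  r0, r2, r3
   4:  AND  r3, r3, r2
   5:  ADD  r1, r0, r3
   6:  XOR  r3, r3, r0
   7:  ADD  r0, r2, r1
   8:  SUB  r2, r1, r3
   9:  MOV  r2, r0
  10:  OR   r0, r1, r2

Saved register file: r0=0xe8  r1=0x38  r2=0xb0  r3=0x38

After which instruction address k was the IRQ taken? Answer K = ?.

after  0: r0=0x96 r1=0x7d r2=0xb0 r3=0xe8  N=0 Z=0
after  1: r0=0xff r1=0x7d r2=0xb0 r3=0xe8  N=1 Z=0
after  2: r0=0x65 r1=0x7d r2=0xb0 r3=0xe8  N=0 Z=0
after  3: r0=0x98 r1=0x7d r2=0xb0 r3=0xe8  N=1 Z=0
after  4: r0=0x98 r1=0x7d r2=0xb0 r3=0xa0  N=1 Z=0
after  5: r0=0x98 r1=0x38 r2=0xb0 r3=0xa0  N=0 Z=0
after  6: r0=0x98 r1=0x38 r2=0xb0 r3=0x38  N=0 Z=0
after  7: r0=0xe8 r1=0x38 r2=0xb0 r3=0x38  N=1 Z=0
-- IRQ taken; context saved, return-PC = 8 --

K = 7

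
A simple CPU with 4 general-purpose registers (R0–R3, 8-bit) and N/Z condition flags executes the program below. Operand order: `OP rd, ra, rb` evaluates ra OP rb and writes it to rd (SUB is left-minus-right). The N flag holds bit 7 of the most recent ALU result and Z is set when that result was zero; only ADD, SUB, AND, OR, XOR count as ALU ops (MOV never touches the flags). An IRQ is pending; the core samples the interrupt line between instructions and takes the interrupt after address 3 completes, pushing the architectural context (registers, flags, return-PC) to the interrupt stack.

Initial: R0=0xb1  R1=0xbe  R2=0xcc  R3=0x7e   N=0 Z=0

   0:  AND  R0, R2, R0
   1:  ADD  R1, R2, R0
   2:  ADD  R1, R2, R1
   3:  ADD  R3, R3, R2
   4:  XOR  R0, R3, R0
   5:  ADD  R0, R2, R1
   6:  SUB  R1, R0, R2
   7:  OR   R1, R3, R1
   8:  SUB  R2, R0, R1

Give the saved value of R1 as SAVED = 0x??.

after  0: R0=0x80 R1=0xbe R2=0xcc R3=0x7e  N=1 Z=0
after  1: R0=0x80 R1=0x4c R2=0xcc R3=0x7e  N=0 Z=0
after  2: R0=0x80 R1=0x18 R2=0xcc R3=0x7e  N=0 Z=0
after  3: R0=0x80 R1=0x18 R2=0xcc R3=0x4a  N=0 Z=0
-- IRQ taken; context saved, return-PC = 4 --

SAVED = 0x18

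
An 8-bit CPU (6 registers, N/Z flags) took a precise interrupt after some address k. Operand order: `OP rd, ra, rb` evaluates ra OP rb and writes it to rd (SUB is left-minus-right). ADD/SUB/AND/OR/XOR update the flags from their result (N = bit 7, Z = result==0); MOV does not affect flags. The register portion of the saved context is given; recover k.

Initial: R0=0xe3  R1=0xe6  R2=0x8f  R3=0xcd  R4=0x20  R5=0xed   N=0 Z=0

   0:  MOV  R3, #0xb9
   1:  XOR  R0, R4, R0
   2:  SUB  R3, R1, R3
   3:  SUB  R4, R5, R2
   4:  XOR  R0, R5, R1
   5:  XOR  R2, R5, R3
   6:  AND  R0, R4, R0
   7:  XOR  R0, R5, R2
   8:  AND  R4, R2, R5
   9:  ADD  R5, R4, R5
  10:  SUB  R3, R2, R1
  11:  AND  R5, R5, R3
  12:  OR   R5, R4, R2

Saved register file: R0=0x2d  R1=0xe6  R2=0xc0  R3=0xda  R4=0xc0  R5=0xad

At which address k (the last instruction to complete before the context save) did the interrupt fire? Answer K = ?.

K = 10

after  0: R0=0xe3 R1=0xe6 R2=0x8f R3=0xb9 R4=0x20 R5=0xed  N=0 Z=0
after  1: R0=0xc3 R1=0xe6 R2=0x8f R3=0xb9 R4=0x20 R5=0xed  N=1 Z=0
after  2: R0=0xc3 R1=0xe6 R2=0x8f R3=0x2d R4=0x20 R5=0xed  N=0 Z=0
after  3: R0=0xc3 R1=0xe6 R2=0x8f R3=0x2d R4=0x5e R5=0xed  N=0 Z=0
after  4: R0=0x0b R1=0xe6 R2=0x8f R3=0x2d R4=0x5e R5=0xed  N=0 Z=0
after  5: R0=0x0b R1=0xe6 R2=0xc0 R3=0x2d R4=0x5e R5=0xed  N=1 Z=0
after  6: R0=0x0a R1=0xe6 R2=0xc0 R3=0x2d R4=0x5e R5=0xed  N=0 Z=0
after  7: R0=0x2d R1=0xe6 R2=0xc0 R3=0x2d R4=0x5e R5=0xed  N=0 Z=0
after  8: R0=0x2d R1=0xe6 R2=0xc0 R3=0x2d R4=0xc0 R5=0xed  N=1 Z=0
after  9: R0=0x2d R1=0xe6 R2=0xc0 R3=0x2d R4=0xc0 R5=0xad  N=1 Z=0
after 10: R0=0x2d R1=0xe6 R2=0xc0 R3=0xda R4=0xc0 R5=0xad  N=1 Z=0
-- IRQ taken; context saved, return-PC = 11 --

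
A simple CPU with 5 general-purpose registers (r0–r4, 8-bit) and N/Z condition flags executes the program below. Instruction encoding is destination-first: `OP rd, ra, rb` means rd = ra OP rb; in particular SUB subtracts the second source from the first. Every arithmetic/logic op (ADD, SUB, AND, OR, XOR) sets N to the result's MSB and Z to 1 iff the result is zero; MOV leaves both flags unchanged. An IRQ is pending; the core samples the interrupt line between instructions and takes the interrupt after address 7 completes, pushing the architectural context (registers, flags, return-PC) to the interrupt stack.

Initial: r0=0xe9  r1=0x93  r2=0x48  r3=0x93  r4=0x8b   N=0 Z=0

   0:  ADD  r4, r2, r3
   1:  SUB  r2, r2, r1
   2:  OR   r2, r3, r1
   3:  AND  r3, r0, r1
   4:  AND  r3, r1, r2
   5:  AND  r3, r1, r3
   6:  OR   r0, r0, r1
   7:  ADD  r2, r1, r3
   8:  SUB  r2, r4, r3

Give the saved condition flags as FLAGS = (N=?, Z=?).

after  0: r0=0xe9 r1=0x93 r2=0x48 r3=0x93 r4=0xdb  N=1 Z=0
after  1: r0=0xe9 r1=0x93 r2=0xb5 r3=0x93 r4=0xdb  N=1 Z=0
after  2: r0=0xe9 r1=0x93 r2=0x93 r3=0x93 r4=0xdb  N=1 Z=0
after  3: r0=0xe9 r1=0x93 r2=0x93 r3=0x81 r4=0xdb  N=1 Z=0
after  4: r0=0xe9 r1=0x93 r2=0x93 r3=0x93 r4=0xdb  N=1 Z=0
after  5: r0=0xe9 r1=0x93 r2=0x93 r3=0x93 r4=0xdb  N=1 Z=0
after  6: r0=0xfb r1=0x93 r2=0x93 r3=0x93 r4=0xdb  N=1 Z=0
after  7: r0=0xfb r1=0x93 r2=0x26 r3=0x93 r4=0xdb  N=0 Z=0
-- IRQ taken; context saved, return-PC = 8 --

FLAGS = (N=0, Z=0)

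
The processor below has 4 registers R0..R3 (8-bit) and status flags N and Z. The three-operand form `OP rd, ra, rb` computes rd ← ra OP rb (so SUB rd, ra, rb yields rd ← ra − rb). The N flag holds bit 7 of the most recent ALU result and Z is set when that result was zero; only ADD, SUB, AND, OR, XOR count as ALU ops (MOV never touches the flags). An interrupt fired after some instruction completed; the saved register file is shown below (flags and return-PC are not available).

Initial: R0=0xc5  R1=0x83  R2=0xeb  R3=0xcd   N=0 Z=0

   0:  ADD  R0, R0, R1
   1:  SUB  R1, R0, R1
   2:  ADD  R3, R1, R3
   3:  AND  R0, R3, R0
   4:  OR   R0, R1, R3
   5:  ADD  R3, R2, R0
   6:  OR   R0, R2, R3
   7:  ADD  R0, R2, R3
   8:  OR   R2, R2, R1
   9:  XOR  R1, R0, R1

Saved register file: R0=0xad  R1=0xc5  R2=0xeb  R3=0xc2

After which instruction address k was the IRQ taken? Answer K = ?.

after  0: R0=0x48 R1=0x83 R2=0xeb R3=0xcd  N=0 Z=0
after  1: R0=0x48 R1=0xc5 R2=0xeb R3=0xcd  N=1 Z=0
after  2: R0=0x48 R1=0xc5 R2=0xeb R3=0x92  N=1 Z=0
after  3: R0=0x00 R1=0xc5 R2=0xeb R3=0x92  N=0 Z=1
after  4: R0=0xd7 R1=0xc5 R2=0xeb R3=0x92  N=1 Z=0
after  5: R0=0xd7 R1=0xc5 R2=0xeb R3=0xc2  N=1 Z=0
after  6: R0=0xeb R1=0xc5 R2=0xeb R3=0xc2  N=1 Z=0
after  7: R0=0xad R1=0xc5 R2=0xeb R3=0xc2  N=1 Z=0
-- IRQ taken; context saved, return-PC = 8 --

K = 7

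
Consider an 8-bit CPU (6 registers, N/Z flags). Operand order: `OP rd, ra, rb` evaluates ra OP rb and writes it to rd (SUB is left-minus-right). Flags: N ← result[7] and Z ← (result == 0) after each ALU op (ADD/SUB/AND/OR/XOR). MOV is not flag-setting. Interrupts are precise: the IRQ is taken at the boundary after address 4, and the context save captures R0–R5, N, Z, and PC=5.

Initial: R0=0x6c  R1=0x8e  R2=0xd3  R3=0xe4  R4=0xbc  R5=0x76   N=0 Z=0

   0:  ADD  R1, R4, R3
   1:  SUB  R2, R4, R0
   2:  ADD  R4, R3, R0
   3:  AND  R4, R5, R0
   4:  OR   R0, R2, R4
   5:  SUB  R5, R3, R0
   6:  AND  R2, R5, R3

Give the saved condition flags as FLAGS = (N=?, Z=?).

FLAGS = (N=0, Z=0)

after  0: R0=0x6c R1=0xa0 R2=0xd3 R3=0xe4 R4=0xbc R5=0x76  N=1 Z=0
after  1: R0=0x6c R1=0xa0 R2=0x50 R3=0xe4 R4=0xbc R5=0x76  N=0 Z=0
after  2: R0=0x6c R1=0xa0 R2=0x50 R3=0xe4 R4=0x50 R5=0x76  N=0 Z=0
after  3: R0=0x6c R1=0xa0 R2=0x50 R3=0xe4 R4=0x64 R5=0x76  N=0 Z=0
after  4: R0=0x74 R1=0xa0 R2=0x50 R3=0xe4 R4=0x64 R5=0x76  N=0 Z=0
-- IRQ taken; context saved, return-PC = 5 --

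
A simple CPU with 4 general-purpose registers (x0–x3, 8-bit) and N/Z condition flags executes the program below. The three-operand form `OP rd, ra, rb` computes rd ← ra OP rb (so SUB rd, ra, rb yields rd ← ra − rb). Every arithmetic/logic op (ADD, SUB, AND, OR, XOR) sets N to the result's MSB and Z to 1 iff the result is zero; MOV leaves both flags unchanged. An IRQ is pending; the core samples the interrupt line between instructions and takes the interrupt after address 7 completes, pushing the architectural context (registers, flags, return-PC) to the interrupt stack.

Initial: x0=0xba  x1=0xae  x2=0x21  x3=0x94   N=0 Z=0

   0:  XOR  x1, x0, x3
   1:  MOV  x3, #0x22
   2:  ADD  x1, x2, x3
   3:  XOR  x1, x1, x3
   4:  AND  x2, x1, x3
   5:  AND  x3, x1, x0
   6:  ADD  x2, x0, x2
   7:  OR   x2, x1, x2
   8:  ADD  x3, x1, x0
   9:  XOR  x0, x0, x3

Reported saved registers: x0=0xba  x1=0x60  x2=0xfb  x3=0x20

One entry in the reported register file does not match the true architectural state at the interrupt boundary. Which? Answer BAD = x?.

after  0: x0=0xba x1=0x2e x2=0x21 x3=0x94  N=0 Z=0
after  1: x0=0xba x1=0x2e x2=0x21 x3=0x22  N=0 Z=0
after  2: x0=0xba x1=0x43 x2=0x21 x3=0x22  N=0 Z=0
after  3: x0=0xba x1=0x61 x2=0x21 x3=0x22  N=0 Z=0
after  4: x0=0xba x1=0x61 x2=0x20 x3=0x22  N=0 Z=0
after  5: x0=0xba x1=0x61 x2=0x20 x3=0x20  N=0 Z=0
after  6: x0=0xba x1=0x61 x2=0xda x3=0x20  N=1 Z=0
after  7: x0=0xba x1=0x61 x2=0xfb x3=0x20  N=1 Z=0
-- IRQ taken; context saved, return-PC = 8 --
mismatch: x1: reported 0x60 vs actual 0x61

BAD = x1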